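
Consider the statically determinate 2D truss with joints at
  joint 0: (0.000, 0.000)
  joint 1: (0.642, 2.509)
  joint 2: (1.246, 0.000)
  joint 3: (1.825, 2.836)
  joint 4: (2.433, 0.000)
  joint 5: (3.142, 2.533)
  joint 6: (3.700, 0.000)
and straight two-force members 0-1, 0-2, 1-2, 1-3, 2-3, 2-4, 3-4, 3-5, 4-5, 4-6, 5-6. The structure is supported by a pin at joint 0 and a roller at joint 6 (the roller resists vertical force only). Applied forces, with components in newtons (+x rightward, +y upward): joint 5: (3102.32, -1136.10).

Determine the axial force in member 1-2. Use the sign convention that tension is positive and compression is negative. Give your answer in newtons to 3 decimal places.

N=7 nodes, M=11 members, R=3 reactions → 2N=14, M+R=14
member 0 (0-1): L=2.5898, (cx,cy)=(0.2479,0.9688)
member 1 (0-2): L=1.2460, (cx,cy)=(1.0000,0.0000)
member 2 (1-2): L=2.5807, (cx,cy)=(0.2340,-0.9722)
member 3 (1-3): L=1.2274, (cx,cy)=(0.9639,0.2664)
member 4 (2-3): L=2.8945, (cx,cy)=(0.2000,0.9798)
member 5 (2-4): L=1.1870, (cx,cy)=(1.0000,0.0000)
member 6 (3-4): L=2.9004, (cx,cy)=(0.2096,-0.9778)
member 7 (3-5): L=1.3514, (cx,cy)=(0.9745,-0.2242)
member 8 (4-5): L=2.6304, (cx,cy)=(0.2695,0.9630)
member 9 (4-6): L=1.2670, (cx,cy)=(1.0000,0.0000)
member 10 (5-6): L=2.5937, (cx,cy)=(0.2151,-0.9766)
solve A·x = −loads:
  F[0-1] = +2015.4008 N (tension)
  F[0-2] = +2602.7178 N (tension)
  F[1-2] = -1749.7956 N (compression)
  F[1-3] = +943.2291 N (tension)
  F[2-3] = +1736.2879 N (tension)
  F[2-4] = +1845.8658 N (tension)
  F[3-4] = -2411.4407 N (compression)
  F[3-5] = +1807.9782 N (tension)
  F[4-5] = +2448.4880 N (tension)
  F[4-6] = +680.3933 N (tension)
  F[5-6] = -3162.6502 N (compression)
  Rx@0 = -3102.3200 N
  Ry@0 = -1952.4953 N
  Ry@6 = +3088.5953 N

-1749.796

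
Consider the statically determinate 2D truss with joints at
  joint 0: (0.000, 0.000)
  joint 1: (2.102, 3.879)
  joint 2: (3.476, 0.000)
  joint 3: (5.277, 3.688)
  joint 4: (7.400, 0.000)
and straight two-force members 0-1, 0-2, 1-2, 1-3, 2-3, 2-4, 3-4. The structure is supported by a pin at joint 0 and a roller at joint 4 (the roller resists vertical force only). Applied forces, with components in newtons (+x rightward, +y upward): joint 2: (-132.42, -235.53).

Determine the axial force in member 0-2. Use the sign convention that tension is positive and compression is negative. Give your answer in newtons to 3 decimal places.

-64.741

N=5 nodes, M=7 members, R=3 reactions → 2N=10, M+R=10
member 0 (0-1): L=4.4119, (cx,cy)=(0.4764,0.8792)
member 1 (0-2): L=3.4760, (cx,cy)=(1.0000,0.0000)
member 2 (1-2): L=4.1152, (cx,cy)=(0.3339,-0.9426)
member 3 (1-3): L=3.1807, (cx,cy)=(0.9982,-0.0600)
member 4 (2-3): L=4.1043, (cx,cy)=(0.4388,0.8986)
member 5 (2-4): L=3.9240, (cx,cy)=(1.0000,0.0000)
member 6 (3-4): L=4.2554, (cx,cy)=(0.4989,-0.8667)
solve A·x = −loads:
  F[0-1] = -142.0533 N (compression)
  F[0-2] = -64.7406 N (compression)
  F[1-2] = +139.7964 N (tension)
  F[1-3] = -114.5624 N (compression)
  F[2-3] = +115.4669 N (tension)
  F[2-4] = +63.6874 N (tension)
  F[3-4] = -127.6569 N (compression)
  Rx@0 = +132.4200 N
  Ry@0 = +124.8946 N
  Ry@4 = +110.6354 N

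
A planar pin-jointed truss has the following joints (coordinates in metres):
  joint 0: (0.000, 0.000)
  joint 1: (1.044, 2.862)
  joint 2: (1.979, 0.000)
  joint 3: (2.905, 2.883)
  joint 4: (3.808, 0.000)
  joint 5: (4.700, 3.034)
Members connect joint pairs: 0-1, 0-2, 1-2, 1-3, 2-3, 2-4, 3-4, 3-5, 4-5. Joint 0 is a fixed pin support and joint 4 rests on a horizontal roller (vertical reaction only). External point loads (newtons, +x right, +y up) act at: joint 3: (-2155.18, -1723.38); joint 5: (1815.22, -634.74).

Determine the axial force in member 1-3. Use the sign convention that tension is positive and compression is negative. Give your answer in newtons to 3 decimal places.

N=6 nodes, M=9 members, R=3 reactions → 2N=12, M+R=12
member 0 (0-1): L=3.0465, (cx,cy)=(0.3427,0.9394)
member 1 (0-2): L=1.9790, (cx,cy)=(1.0000,0.0000)
member 2 (1-2): L=3.0109, (cx,cy)=(0.3105,-0.9506)
member 3 (1-3): L=1.8611, (cx,cy)=(0.9999,0.0113)
member 4 (2-3): L=3.0281, (cx,cy)=(0.3058,0.9521)
member 5 (2-4): L=1.8290, (cx,cy)=(1.0000,0.0000)
member 6 (3-4): L=3.0211, (cx,cy)=(0.2989,-0.9543)
member 7 (3-5): L=1.8013, (cx,cy)=(0.9965,0.0838)
member 8 (4-5): L=3.1624, (cx,cy)=(0.2821,0.9594)
solve A·x = −loads:
  F[0-1] = -474.0935 N (compression)
  F[0-2] = -177.4921 N (compression)
  F[1-2] = +464.9090 N (tension)
  F[1-3] = -306.8615 N (compression)
  F[2-3] = -464.1598 N (compression)
  F[2-4] = +108.8249 N (tension)
  F[3-4] = -1158.2739 N (compression)
  F[3-5] = +2059.8495 N (tension)
  F[4-5] = -841.5818 N (compression)
  Rx@0 = +339.9600 N
  Ry@0 = +445.3862 N
  Ry@4 = +1912.7338 N

-306.862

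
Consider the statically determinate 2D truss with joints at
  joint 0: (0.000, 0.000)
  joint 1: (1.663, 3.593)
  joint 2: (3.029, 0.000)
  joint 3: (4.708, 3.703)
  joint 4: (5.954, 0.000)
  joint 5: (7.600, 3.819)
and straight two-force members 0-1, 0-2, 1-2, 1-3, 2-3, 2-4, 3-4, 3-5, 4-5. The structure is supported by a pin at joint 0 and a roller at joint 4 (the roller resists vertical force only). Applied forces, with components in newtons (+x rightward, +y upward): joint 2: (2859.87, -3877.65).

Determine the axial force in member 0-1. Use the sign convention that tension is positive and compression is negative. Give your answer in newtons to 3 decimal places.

N=6 nodes, M=9 members, R=3 reactions → 2N=12, M+R=12
member 0 (0-1): L=3.9592, (cx,cy)=(0.4200,0.9075)
member 1 (0-2): L=3.0290, (cx,cy)=(1.0000,0.0000)
member 2 (1-2): L=3.8439, (cx,cy)=(0.3554,-0.9347)
member 3 (1-3): L=3.0470, (cx,cy)=(0.9993,0.0361)
member 4 (2-3): L=4.0659, (cx,cy)=(0.4130,0.9108)
member 5 (2-4): L=2.9250, (cx,cy)=(1.0000,0.0000)
member 6 (3-4): L=3.9070, (cx,cy)=(0.3189,-0.9478)
member 7 (3-5): L=2.8943, (cx,cy)=(0.9992,0.0401)
member 8 (4-5): L=4.1586, (cx,cy)=(0.3958,0.9183)
solve A·x = −loads:
  F[0-1] = -2099.1101 N (compression)
  F[0-2] = +3741.5697 N (tension)
  F[1-2] = +1976.7610 N (tension)
  F[1-3] = -1585.2102 N (compression)
  F[2-3] = +2228.8346 N (tension)
  F[2-4] = +663.7788 N (tension)
  F[3-4] = -2081.3726 N (compression)
  F[3-5] = +0.0000 N (tension)
  F[4-5] = +0.0000 N (tension)
  Rx@0 = -2859.8700 N
  Ry@0 = +1904.9591 N
  Ry@4 = +1972.6909 N

-2099.110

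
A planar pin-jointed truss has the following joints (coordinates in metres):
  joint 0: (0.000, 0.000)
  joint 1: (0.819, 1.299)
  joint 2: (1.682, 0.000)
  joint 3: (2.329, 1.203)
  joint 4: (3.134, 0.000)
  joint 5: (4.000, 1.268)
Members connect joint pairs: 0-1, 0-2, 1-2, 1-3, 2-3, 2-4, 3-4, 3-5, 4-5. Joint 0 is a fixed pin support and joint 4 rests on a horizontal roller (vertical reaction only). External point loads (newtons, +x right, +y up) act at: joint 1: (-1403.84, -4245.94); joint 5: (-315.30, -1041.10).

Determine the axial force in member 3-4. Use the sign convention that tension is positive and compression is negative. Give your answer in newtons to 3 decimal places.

-808.582

N=6 nodes, M=9 members, R=3 reactions → 2N=12, M+R=12
member 0 (0-1): L=1.5356, (cx,cy)=(0.5333,0.8459)
member 1 (0-2): L=1.6820, (cx,cy)=(1.0000,0.0000)
member 2 (1-2): L=1.5595, (cx,cy)=(0.5534,-0.8329)
member 3 (1-3): L=1.5130, (cx,cy)=(0.9980,-0.0634)
member 4 (2-3): L=1.3659, (cx,cy)=(0.4737,0.8807)
member 5 (2-4): L=1.4520, (cx,cy)=(1.0000,0.0000)
member 6 (3-4): L=1.4475, (cx,cy)=(0.5561,-0.8311)
member 7 (3-5): L=1.6723, (cx,cy)=(0.9992,0.0389)
member 8 (4-5): L=1.5355, (cx,cy)=(0.5640,0.8258)
solve A·x = −loads:
  F[0-1] = -4206.2804 N (compression)
  F[0-2] = +524.2010 N (tension)
  F[1-2] = -795.2908 N (compression)
  F[1-3] = -400.2192 N (compression)
  F[2-3] = +752.1547 N (tension)
  F[2-4] = -272.1552 N (compression)
  F[3-4] = -808.5822 N (compression)
  F[3-5] = +406.8429 N (tension)
  F[4-5] = -1279.8879 N (compression)
  Rx@0 = +1719.1400 N
  Ry@0 = +3558.1197 N
  Ry@4 = +1728.9203 N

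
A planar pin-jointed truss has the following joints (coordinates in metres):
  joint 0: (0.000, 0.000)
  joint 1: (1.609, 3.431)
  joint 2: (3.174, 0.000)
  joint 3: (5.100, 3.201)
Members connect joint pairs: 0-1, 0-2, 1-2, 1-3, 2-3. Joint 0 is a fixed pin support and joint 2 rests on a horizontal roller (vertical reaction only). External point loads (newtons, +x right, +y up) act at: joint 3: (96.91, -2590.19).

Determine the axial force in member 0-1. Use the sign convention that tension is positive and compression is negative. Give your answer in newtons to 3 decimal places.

1843.938

N=4 nodes, M=5 members, R=3 reactions → 2N=8, M+R=8
member 0 (0-1): L=3.7895, (cx,cy)=(0.4246,0.9054)
member 1 (0-2): L=3.1740, (cx,cy)=(1.0000,0.0000)
member 2 (1-2): L=3.7711, (cx,cy)=(0.4150,-0.9098)
member 3 (1-3): L=3.4986, (cx,cy)=(0.9978,-0.0657)
member 4 (2-3): L=3.7358, (cx,cy)=(0.5156,0.8569)
solve A·x = −loads:
  F[0-1] = +1843.9376 N (tension)
  F[0-2] = -686.0063 N (compression)
  F[1-2] = -1950.2525 N (compression)
  F[1-3] = +1595.7257 N (tension)
  F[2-3] = -2900.4749 N (compression)
  Rx@0 = -96.9100 N
  Ry@0 = -1669.4754 N
  Ry@2 = +4259.6654 N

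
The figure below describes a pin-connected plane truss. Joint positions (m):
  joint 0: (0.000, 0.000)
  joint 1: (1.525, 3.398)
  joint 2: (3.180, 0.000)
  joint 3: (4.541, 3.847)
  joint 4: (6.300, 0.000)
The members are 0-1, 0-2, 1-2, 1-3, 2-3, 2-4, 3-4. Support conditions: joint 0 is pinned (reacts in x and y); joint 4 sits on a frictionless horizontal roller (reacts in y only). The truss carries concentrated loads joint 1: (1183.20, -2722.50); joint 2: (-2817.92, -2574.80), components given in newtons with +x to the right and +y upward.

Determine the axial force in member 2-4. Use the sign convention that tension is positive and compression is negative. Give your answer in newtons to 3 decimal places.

1187.385

N=5 nodes, M=7 members, R=3 reactions → 2N=10, M+R=10
member 0 (0-1): L=3.7245, (cx,cy)=(0.4094,0.9123)
member 1 (0-2): L=3.1800, (cx,cy)=(1.0000,0.0000)
member 2 (1-2): L=3.7796, (cx,cy)=(0.4379,-0.8990)
member 3 (1-3): L=3.0492, (cx,cy)=(0.9891,0.1472)
member 4 (2-3): L=4.0807, (cx,cy)=(0.3335,0.9427)
member 5 (2-4): L=3.1200, (cx,cy)=(1.0000,0.0000)
member 6 (3-4): L=4.2301, (cx,cy)=(0.4158,-0.9094)
solve A·x = −loads:
  F[0-1] = -2959.9329 N (compression)
  F[0-2] = -422.7783 N (compression)
  F[1-2] = -392.6754 N (compression)
  F[1-3] = -2247.6999 N (compression)
  F[2-3] = +3105.6550 N (tension)
  F[2-4] = +1187.3847 N (tension)
  F[3-4] = -2855.4406 N (compression)
  Rx@0 = +1634.7200 N
  Ry@0 = +2700.4444 N
  Ry@4 = +2596.8556 N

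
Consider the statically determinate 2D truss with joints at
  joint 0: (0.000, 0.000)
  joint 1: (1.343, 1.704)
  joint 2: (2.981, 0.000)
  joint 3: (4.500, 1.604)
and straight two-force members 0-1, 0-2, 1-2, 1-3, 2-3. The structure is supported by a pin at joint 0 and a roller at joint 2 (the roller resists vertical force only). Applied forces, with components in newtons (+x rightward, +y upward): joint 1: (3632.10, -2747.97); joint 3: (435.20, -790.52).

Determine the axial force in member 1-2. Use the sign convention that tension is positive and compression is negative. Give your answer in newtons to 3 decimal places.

N=4 nodes, M=5 members, R=3 reactions → 2N=8, M+R=8
member 0 (0-1): L=2.1696, (cx,cy)=(0.6190,0.7854)
member 1 (0-2): L=2.9810, (cx,cy)=(1.0000,0.0000)
member 2 (1-2): L=2.3636, (cx,cy)=(0.6930,-0.7209)
member 3 (1-3): L=3.1586, (cx,cy)=(0.9995,-0.0317)
member 4 (2-3): L=2.2091, (cx,cy)=(0.6876,0.7261)
solve A·x = −loads:
  F[0-1] = +1531.9973 N (tension)
  F[0-2] = +3118.9914 N (tension)
  F[1-2] = -5531.1724 N (compression)
  F[1-3] = +1149.9276 N (tension)
  F[2-3] = -1038.6044 N (compression)
  Rx@0 = -4067.3000 N
  Ry@0 = -1203.2151 N
  Ry@2 = +4741.7051 N

-5531.172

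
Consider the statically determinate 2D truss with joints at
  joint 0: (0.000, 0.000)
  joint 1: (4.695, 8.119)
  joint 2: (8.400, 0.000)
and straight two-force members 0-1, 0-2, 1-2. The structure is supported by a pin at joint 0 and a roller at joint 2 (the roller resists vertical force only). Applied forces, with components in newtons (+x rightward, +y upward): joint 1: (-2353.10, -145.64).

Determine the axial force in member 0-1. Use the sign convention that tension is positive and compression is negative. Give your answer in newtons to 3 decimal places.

N=3 nodes, M=3 members, R=3 reactions → 2N=6, M+R=6
member 0 (0-1): L=9.3788, (cx,cy)=(0.5006,0.8657)
member 1 (0-2): L=8.4000, (cx,cy)=(1.0000,0.0000)
member 2 (1-2): L=8.9244, (cx,cy)=(0.4152,-0.9098)
solve A·x = −loads:
  F[0-1] = -2701.4866 N (compression)
  F[0-2] = -1000.7383 N (compression)
  F[1-2] = +2410.5273 N (tension)
  Rx@0 = +2353.1000 N
  Ry@0 = +2338.6208 N
  Ry@2 = -2192.9808 N

-2701.487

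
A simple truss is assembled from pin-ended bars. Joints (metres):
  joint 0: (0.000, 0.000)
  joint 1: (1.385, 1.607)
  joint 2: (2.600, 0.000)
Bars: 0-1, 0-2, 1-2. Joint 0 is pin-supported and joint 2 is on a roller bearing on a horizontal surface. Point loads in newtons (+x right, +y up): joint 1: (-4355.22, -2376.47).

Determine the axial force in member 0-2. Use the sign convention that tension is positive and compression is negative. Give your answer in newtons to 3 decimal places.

-1078.102

N=3 nodes, M=3 members, R=3 reactions → 2N=6, M+R=6
member 0 (0-1): L=2.1215, (cx,cy)=(0.6528,0.7575)
member 1 (0-2): L=2.6000, (cx,cy)=(1.0000,0.0000)
member 2 (1-2): L=2.0146, (cx,cy)=(0.6031,-0.7977)
solve A·x = −loads:
  F[0-1] = -5019.7389 N (compression)
  F[0-2] = -1078.1017 N (compression)
  F[1-2] = +1787.6214 N (tension)
  Rx@0 = +4355.2200 N
  Ry@0 = +3802.4037 N
  Ry@2 = -1425.9337 N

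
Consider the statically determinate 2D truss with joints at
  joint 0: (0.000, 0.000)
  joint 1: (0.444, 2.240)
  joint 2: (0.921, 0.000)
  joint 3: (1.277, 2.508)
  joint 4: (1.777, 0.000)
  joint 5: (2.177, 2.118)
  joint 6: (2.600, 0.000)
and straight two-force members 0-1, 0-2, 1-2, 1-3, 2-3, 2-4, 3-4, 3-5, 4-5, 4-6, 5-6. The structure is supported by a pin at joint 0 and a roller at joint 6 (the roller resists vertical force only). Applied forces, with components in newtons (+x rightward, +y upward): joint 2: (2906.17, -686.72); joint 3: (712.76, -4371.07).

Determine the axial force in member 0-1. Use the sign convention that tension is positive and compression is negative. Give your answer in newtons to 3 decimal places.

-2018.649

N=7 nodes, M=11 members, R=3 reactions → 2N=14, M+R=14
member 0 (0-1): L=2.2836, (cx,cy)=(0.1944,0.9809)
member 1 (0-2): L=0.9210, (cx,cy)=(1.0000,0.0000)
member 2 (1-2): L=2.2902, (cx,cy)=(0.2083,-0.9781)
member 3 (1-3): L=0.8751, (cx,cy)=(0.9519,0.3063)
member 4 (2-3): L=2.5331, (cx,cy)=(0.1405,0.9901)
member 5 (2-4): L=0.8560, (cx,cy)=(1.0000,0.0000)
member 6 (3-4): L=2.5574, (cx,cy)=(0.1955,-0.9807)
member 7 (3-5): L=0.9809, (cx,cy)=(0.9176,-0.3976)
member 8 (4-5): L=2.1554, (cx,cy)=(0.1856,0.9826)
member 9 (4-6): L=0.8230, (cx,cy)=(1.0000,0.0000)
member 10 (5-6): L=2.1598, (cx,cy)=(0.1958,-0.9806)
solve A·x = −loads:
  F[0-1] = -2018.6493 N (compression)
  F[0-2] = +4011.4192 N (tension)
  F[1-2] = +1773.8864 N (tension)
  F[1-3] = -800.4116 N (compression)
  F[2-3] = -1058.7729 N (compression)
  F[2-4] = +1623.5048 N (tension)
  F[3-4] = -2649.7817 N (compression)
  F[3-5] = -1204.7597 N (compression)
  F[4-5] = +2644.5801 N (tension)
  F[4-6] = +614.6610 N (tension)
  F[5-6] = -3138.4434 N (compression)
  Rx@0 = -3618.9300 N
  Ry@0 = +1980.1255 N
  Ry@6 = +3077.6645 N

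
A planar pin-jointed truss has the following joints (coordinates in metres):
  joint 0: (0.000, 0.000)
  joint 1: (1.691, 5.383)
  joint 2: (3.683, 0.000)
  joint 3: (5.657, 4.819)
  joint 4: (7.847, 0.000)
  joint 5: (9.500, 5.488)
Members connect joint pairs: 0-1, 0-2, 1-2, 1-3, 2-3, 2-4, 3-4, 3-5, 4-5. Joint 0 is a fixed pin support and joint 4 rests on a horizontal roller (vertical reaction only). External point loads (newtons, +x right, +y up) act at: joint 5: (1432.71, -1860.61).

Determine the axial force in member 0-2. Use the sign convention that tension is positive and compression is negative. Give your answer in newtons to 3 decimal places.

N=6 nodes, M=9 members, R=3 reactions → 2N=12, M+R=12
member 0 (0-1): L=5.6424, (cx,cy)=(0.2997,0.9540)
member 1 (0-2): L=3.6830, (cx,cy)=(1.0000,0.0000)
member 2 (1-2): L=5.7398, (cx,cy)=(0.3471,-0.9378)
member 3 (1-3): L=4.0059, (cx,cy)=(0.9900,-0.1408)
member 4 (2-3): L=5.2076, (cx,cy)=(0.3791,0.9254)
member 5 (2-4): L=4.1640, (cx,cy)=(1.0000,0.0000)
member 6 (3-4): L=5.2933, (cx,cy)=(0.4137,-0.9104)
member 7 (3-5): L=3.9008, (cx,cy)=(0.9852,0.1715)
member 8 (4-5): L=5.7315, (cx,cy)=(0.2884,0.9575)
solve A·x = −loads:
  F[0-1] = +1461.1077 N (tension)
  F[0-2] = +994.8196 N (tension)
  F[1-2] = -1638.9790 N (compression)
  F[1-3] = +1016.8320 N (tension)
  F[2-3] = +1661.0704 N (tension)
  F[2-4] = -203.6372 N (compression)
  F[3-4] = -1128.9309 N (compression)
  F[3-5] = +2135.0558 N (tension)
  F[4-5] = -2325.5969 N (compression)
  Rx@0 = -1432.7100 N
  Ry@0 = -1393.9468 N
  Ry@4 = +3254.5568 N

994.820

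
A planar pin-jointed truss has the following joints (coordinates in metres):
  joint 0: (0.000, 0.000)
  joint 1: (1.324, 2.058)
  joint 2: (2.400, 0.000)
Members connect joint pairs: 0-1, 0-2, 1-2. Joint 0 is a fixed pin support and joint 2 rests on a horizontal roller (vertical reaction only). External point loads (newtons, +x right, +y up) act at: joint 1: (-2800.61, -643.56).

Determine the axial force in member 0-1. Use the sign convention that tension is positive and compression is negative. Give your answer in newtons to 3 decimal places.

-3198.664

N=3 nodes, M=3 members, R=3 reactions → 2N=6, M+R=6
member 0 (0-1): L=2.4471, (cx,cy)=(0.5410,0.8410)
member 1 (0-2): L=2.4000, (cx,cy)=(1.0000,0.0000)
member 2 (1-2): L=2.3223, (cx,cy)=(0.4633,-0.8862)
solve A·x = −loads:
  F[0-1] = -3198.6639 N (compression)
  F[0-2] = -1069.9834 N (compression)
  F[1-2] = +2309.3280 N (tension)
  Rx@0 = +2800.6100 N
  Ry@0 = +2690.0525 N
  Ry@2 = -2046.4925 N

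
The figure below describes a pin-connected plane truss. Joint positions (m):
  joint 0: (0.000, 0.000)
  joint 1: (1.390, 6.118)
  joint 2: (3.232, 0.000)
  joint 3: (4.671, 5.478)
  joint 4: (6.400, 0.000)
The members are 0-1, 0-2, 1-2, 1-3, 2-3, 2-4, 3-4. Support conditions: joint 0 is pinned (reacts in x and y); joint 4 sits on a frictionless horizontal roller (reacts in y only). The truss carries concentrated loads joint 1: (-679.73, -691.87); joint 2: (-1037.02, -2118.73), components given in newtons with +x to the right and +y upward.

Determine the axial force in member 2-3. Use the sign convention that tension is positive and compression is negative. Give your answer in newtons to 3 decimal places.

526.508

N=5 nodes, M=7 members, R=3 reactions → 2N=10, M+R=10
member 0 (0-1): L=6.2739, (cx,cy)=(0.2216,0.9751)
member 1 (0-2): L=3.2320, (cx,cy)=(1.0000,0.0000)
member 2 (1-2): L=6.3893, (cx,cy)=(0.2883,-0.9575)
member 3 (1-3): L=3.3428, (cx,cy)=(0.9815,-0.1915)
member 4 (2-3): L=5.6639, (cx,cy)=(0.2541,0.9672)
member 5 (2-4): L=3.1680, (cx,cy)=(1.0000,0.0000)
member 6 (3-4): L=5.7444, (cx,cy)=(0.3010,-0.9536)
solve A·x = −loads:
  F[0-1] = -2297.2452 N (compression)
  F[0-2] = -1207.7902 N (compression)
  F[1-2] = +1680.8659 N (tension)
  F[1-3] = -319.7302 N (compression)
  F[2-3] = +526.5076 N (tension)
  F[2-4] = +180.0473 N (tension)
  F[3-4] = -598.1841 N (compression)
  Rx@0 = +1716.7500 N
  Ry@0 = +2240.1552 N
  Ry@4 = +570.4448 N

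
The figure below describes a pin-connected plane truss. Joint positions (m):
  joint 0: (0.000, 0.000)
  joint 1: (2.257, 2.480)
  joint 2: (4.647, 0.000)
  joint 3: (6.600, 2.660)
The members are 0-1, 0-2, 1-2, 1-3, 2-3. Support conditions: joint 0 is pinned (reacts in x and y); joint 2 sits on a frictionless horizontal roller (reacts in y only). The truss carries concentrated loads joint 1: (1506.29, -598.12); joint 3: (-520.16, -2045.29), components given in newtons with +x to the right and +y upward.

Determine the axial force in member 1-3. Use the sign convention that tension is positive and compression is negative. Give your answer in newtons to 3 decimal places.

N=4 nodes, M=5 members, R=3 reactions → 2N=8, M+R=8
member 0 (0-1): L=3.3533, (cx,cy)=(0.6731,0.7396)
member 1 (0-2): L=4.6470, (cx,cy)=(1.0000,0.0000)
member 2 (1-2): L=3.4442, (cx,cy)=(0.6939,-0.7201)
member 3 (1-3): L=4.3467, (cx,cy)=(0.9991,0.0414)
member 4 (2-3): L=3.3000, (cx,cy)=(0.5918,0.8061)
solve A·x = −loads:
  F[0-1] = +1430.6642 N (tension)
  F[0-2] = +23.1879 N (tension)
  F[1-2] = -2241.8505 N (compression)
  F[1-3] = +1013.1875 N (tension)
  F[2-3] = -2589.4185 N (compression)
  Rx@0 = -986.1300 N
  Ry@0 = -1058.0844 N
  Ry@2 = +3701.4944 N

1013.187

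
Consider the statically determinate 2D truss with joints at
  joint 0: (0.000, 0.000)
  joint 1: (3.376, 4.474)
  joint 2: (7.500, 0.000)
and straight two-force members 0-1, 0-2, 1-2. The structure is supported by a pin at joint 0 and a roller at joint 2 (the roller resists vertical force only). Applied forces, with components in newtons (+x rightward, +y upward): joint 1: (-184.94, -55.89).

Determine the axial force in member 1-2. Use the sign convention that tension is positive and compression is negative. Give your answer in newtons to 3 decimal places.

115.826

N=3 nodes, M=3 members, R=3 reactions → 2N=6, M+R=6
member 0 (0-1): L=5.6048, (cx,cy)=(0.6023,0.7982)
member 1 (0-2): L=7.5000, (cx,cy)=(1.0000,0.0000)
member 2 (1-2): L=6.0847, (cx,cy)=(0.6778,-0.7353)
solve A·x = −loads:
  F[0-1] = -176.7072 N (compression)
  F[0-2] = -78.5025 N (compression)
  F[1-2] = +115.8262 N (tension)
  Rx@0 = +184.9400 N
  Ry@0 = +141.0549 N
  Ry@2 = -85.1649 N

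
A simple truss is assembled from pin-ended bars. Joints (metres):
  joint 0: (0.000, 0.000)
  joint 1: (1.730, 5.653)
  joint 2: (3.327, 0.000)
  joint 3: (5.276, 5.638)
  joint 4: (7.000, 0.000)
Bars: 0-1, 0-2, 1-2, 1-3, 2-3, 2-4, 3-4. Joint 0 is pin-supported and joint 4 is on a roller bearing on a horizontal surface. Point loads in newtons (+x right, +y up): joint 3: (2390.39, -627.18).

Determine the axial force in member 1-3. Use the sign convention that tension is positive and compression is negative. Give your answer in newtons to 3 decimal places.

N=5 nodes, M=7 members, R=3 reactions → 2N=10, M+R=10
member 0 (0-1): L=5.9118, (cx,cy)=(0.2926,0.9562)
member 1 (0-2): L=3.3270, (cx,cy)=(1.0000,0.0000)
member 2 (1-2): L=5.8743, (cx,cy)=(0.2719,-0.9623)
member 3 (1-3): L=3.5460, (cx,cy)=(1.0000,-0.0042)
member 4 (2-3): L=5.9654, (cx,cy)=(0.3267,0.9451)
member 5 (2-4): L=3.6730, (cx,cy)=(1.0000,0.0000)
member 6 (3-4): L=5.8957, (cx,cy)=(0.2924,-0.9563)
solve A·x = −loads:
  F[0-1] = +1851.8911 N (tension)
  F[0-2] = +1848.4612 N (tension)
  F[1-2] = -1844.7171 N (compression)
  F[1-3] = +1043.4512 N (tension)
  F[2-3] = +1878.3159 N (tension)
  F[2-4] = +733.2666 N (tension)
  F[3-4] = -2507.6080 N (compression)
  Rx@0 = -2390.3900 N
  Ry@0 = -1770.8229 N
  Ry@4 = +2398.0029 N

1043.451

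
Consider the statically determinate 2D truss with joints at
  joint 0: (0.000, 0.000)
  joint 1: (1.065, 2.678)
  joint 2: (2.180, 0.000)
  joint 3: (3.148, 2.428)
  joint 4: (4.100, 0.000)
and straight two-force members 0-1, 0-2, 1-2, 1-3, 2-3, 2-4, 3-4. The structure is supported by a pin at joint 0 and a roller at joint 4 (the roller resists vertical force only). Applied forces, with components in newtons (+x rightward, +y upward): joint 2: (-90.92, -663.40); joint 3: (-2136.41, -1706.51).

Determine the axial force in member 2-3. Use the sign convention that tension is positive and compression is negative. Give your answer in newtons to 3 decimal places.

-1627.183

N=5 nodes, M=7 members, R=3 reactions → 2N=10, M+R=10
member 0 (0-1): L=2.8820, (cx,cy)=(0.3695,0.9292)
member 1 (0-2): L=2.1800, (cx,cy)=(1.0000,0.0000)
member 2 (1-2): L=2.9008, (cx,cy)=(0.3844,-0.9232)
member 3 (1-3): L=2.0979, (cx,cy)=(0.9929,-0.1192)
member 4 (2-3): L=2.6138, (cx,cy)=(0.3703,0.9289)
member 5 (2-4): L=1.9200, (cx,cy)=(1.0000,0.0000)
member 6 (3-4): L=2.6080, (cx,cy)=(0.3650,-0.9310)
solve A·x = −loads:
  F[0-1] = -2122.3040 N (compression)
  F[0-2] = -1443.0636 N (compression)
  F[1-2] = +2355.8683 N (tension)
  F[1-3] = -1701.9198 N (compression)
  F[2-3] = -1627.1834 N (compression)
  F[2-4] = +155.9860 N (tension)
  F[3-4] = -427.3174 N (compression)
  Rx@0 = +2227.3300 N
  Ry@0 = +1972.0802 N
  Ry@4 = +397.8298 N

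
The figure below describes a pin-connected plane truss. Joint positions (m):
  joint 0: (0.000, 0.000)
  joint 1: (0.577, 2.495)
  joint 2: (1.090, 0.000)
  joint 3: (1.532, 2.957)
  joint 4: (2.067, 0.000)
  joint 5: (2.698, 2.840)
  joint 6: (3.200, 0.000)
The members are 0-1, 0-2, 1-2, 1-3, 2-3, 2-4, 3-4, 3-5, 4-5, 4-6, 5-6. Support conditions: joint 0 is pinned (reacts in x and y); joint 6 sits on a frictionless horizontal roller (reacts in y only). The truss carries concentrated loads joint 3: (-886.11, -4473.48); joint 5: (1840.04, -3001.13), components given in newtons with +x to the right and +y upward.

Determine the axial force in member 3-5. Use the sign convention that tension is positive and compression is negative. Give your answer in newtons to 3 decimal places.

312.772

N=7 nodes, M=11 members, R=3 reactions → 2N=14, M+R=14
member 0 (0-1): L=2.5609, (cx,cy)=(0.2253,0.9743)
member 1 (0-2): L=1.0900, (cx,cy)=(1.0000,0.0000)
member 2 (1-2): L=2.5472, (cx,cy)=(0.2014,-0.9795)
member 3 (1-3): L=1.0609, (cx,cy)=(0.9002,0.4355)
member 4 (2-3): L=2.9899, (cx,cy)=(0.1478,0.9890)
member 5 (2-4): L=0.9770, (cx,cy)=(1.0000,0.0000)
member 6 (3-4): L=3.0050, (cx,cy)=(0.1780,-0.9840)
member 7 (3-5): L=1.1719, (cx,cy)=(0.9950,-0.0998)
member 8 (4-5): L=2.9093, (cx,cy)=(0.2169,0.9762)
member 9 (4-6): L=1.1330, (cx,cy)=(1.0000,0.0000)
member 10 (5-6): L=2.8840, (cx,cy)=(0.1741,-0.9847)
solve A·x = −loads:
  F[0-1] = -2040.8686 N (compression)
  F[0-2] = +1413.7699 N (tension)
  F[1-2] = +1639.7692 N (tension)
  F[1-3] = -877.6836 N (compression)
  F[2-3] = -1624.0137 N (compression)
  F[2-4] = +1984.0999 N (tension)
  F[3-4] = -2557.1719 N (compression)
  F[3-5] = +312.7719 N (tension)
  F[4-5] = +2577.6797 N (tension)
  F[4-6] = +969.7475 N (tension)
  F[5-6] = -5571.2681 N (compression)
  Rx@0 = -953.9300 N
  Ry@0 = +1988.3892 N
  Ry@6 = +5486.2208 N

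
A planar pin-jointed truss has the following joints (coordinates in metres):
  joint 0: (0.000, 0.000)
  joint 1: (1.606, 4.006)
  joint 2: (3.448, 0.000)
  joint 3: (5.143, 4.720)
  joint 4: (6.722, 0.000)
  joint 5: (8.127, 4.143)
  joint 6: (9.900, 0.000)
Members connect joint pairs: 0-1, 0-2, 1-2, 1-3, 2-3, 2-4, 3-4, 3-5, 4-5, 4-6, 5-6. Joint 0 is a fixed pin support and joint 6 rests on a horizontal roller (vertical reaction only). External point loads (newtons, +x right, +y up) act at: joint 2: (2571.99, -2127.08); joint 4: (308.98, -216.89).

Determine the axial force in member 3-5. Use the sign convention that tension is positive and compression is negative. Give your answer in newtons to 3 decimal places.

-651.154

N=7 nodes, M=11 members, R=3 reactions → 2N=14, M+R=14
member 0 (0-1): L=4.3159, (cx,cy)=(0.3721,0.9282)
member 1 (0-2): L=3.4480, (cx,cy)=(1.0000,0.0000)
member 2 (1-2): L=4.4092, (cx,cy)=(0.4178,-0.9086)
member 3 (1-3): L=3.6083, (cx,cy)=(0.9802,0.1979)
member 4 (2-3): L=5.0151, (cx,cy)=(0.3380,0.9412)
member 5 (2-4): L=3.2740, (cx,cy)=(1.0000,0.0000)
member 6 (3-4): L=4.9771, (cx,cy)=(0.3173,-0.9483)
member 7 (3-5): L=3.0393, (cx,cy)=(0.9818,-0.1898)
member 8 (4-5): L=4.3748, (cx,cy)=(0.3212,0.9470)
member 9 (4-6): L=3.1780, (cx,cy)=(1.0000,0.0000)
member 10 (5-6): L=4.5064, (cx,cy)=(0.3934,-0.9194)
solve A·x = −loads:
  F[0-1] = -1568.5154 N (compression)
  F[0-2] = +3464.6297 N (tension)
  F[1-2] = +1347.6417 N (tension)
  F[1-3] = -1169.7847 N (compression)
  F[2-3] = +959.1121 N (tension)
  F[2-4] = +1131.4762 N (tension)
  F[3-4] = -577.4096 N (compression)
  F[3-5] = -651.1539 N (compression)
  F[4-5] = +807.2348 N (tension)
  F[4-6] = +380.0595 N (tension)
  F[5-6] = -965.9978 N (compression)
  Rx@0 = -2880.9700 N
  Ry@0 = +1455.8784 N
  Ry@6 = +888.0916 N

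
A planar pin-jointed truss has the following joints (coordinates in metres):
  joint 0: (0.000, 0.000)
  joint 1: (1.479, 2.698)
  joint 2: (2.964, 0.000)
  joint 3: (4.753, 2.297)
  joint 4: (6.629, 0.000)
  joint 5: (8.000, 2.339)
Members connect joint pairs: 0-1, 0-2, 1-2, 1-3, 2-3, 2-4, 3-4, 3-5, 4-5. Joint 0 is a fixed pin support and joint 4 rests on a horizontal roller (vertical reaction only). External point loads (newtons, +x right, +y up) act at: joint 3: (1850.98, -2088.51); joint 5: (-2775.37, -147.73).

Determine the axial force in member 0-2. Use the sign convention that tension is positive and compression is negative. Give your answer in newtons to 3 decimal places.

-431.910

N=6 nodes, M=9 members, R=3 reactions → 2N=12, M+R=12
member 0 (0-1): L=3.0768, (cx,cy)=(0.4807,0.8769)
member 1 (0-2): L=2.9640, (cx,cy)=(1.0000,0.0000)
member 2 (1-2): L=3.0797, (cx,cy)=(0.4822,-0.8761)
member 3 (1-3): L=3.2985, (cx,cy)=(0.9926,-0.1216)
member 4 (2-3): L=2.9115, (cx,cy)=(0.6145,0.7889)
member 5 (2-4): L=3.6650, (cx,cy)=(1.0000,0.0000)
member 6 (3-4): L=2.9657, (cx,cy)=(0.6326,-0.7745)
member 7 (3-5): L=3.2473, (cx,cy)=(0.9999,0.0129)
member 8 (4-5): L=2.7112, (cx,cy)=(0.5057,0.8627)
solve A·x = −loads:
  F[0-1] = -1024.5160 N (compression)
  F[0-2] = -431.9097 N (compression)
  F[1-2] = +1173.4362 N (tension)
  F[1-3] = -1066.2114 N (compression)
  F[2-3] = -1303.0138 N (compression)
  F[2-4] = +934.5675 N (tension)
  F[3-4] = -1581.8585 N (compression)
  F[3-5] = -2709.5466 N (compression)
  F[4-5] = -130.6158 N (compression)
  Rx@0 = +924.3900 N
  Ry@0 = +898.3853 N
  Ry@4 = +1337.8547 N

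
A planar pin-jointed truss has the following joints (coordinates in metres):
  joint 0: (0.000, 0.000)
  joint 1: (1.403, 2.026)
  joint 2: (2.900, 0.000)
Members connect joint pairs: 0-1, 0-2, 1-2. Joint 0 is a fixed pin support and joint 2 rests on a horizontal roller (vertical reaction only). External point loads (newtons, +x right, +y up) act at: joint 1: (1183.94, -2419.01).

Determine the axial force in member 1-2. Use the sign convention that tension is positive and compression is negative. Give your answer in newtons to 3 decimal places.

N=3 nodes, M=3 members, R=3 reactions → 2N=6, M+R=6
member 0 (0-1): L=2.4644, (cx,cy)=(0.5693,0.8221)
member 1 (0-2): L=2.9000, (cx,cy)=(1.0000,0.0000)
member 2 (1-2): L=2.5191, (cx,cy)=(0.5943,-0.8043)
solve A·x = −loads:
  F[0-1] = -512.8024 N (compression)
  F[0-2] = +1475.8863 N (tension)
  F[1-2] = -2483.5355 N (compression)
  Rx@0 = -1183.9400 N
  Ry@0 = +421.5847 N
  Ry@2 = +1997.4253 N

-2483.535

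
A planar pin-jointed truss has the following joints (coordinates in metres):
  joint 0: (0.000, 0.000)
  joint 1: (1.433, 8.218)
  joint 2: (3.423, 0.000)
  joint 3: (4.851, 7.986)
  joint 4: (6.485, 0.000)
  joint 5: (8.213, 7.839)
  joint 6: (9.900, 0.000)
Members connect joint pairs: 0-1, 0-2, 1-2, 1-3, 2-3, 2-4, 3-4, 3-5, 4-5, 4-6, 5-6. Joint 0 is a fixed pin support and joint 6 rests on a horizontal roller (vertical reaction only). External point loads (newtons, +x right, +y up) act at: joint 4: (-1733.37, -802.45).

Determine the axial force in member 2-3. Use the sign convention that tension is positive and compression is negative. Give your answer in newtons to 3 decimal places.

-289.278

N=7 nodes, M=11 members, R=3 reactions → 2N=14, M+R=14
member 0 (0-1): L=8.3420, (cx,cy)=(0.1718,0.9851)
member 1 (0-2): L=3.4230, (cx,cy)=(1.0000,0.0000)
member 2 (1-2): L=8.4555, (cx,cy)=(0.2353,-0.9719)
member 3 (1-3): L=3.4259, (cx,cy)=(0.9977,-0.0677)
member 4 (2-3): L=8.1127, (cx,cy)=(0.1760,0.9844)
member 5 (2-4): L=3.0620, (cx,cy)=(1.0000,0.0000)
member 6 (3-4): L=8.1515, (cx,cy)=(0.2005,-0.9797)
member 7 (3-5): L=3.3652, (cx,cy)=(0.9990,-0.0437)
member 8 (4-5): L=8.0272, (cx,cy)=(0.2153,0.9766)
member 9 (4-6): L=3.4150, (cx,cy)=(1.0000,0.0000)
member 10 (5-6): L=8.0185, (cx,cy)=(0.2104,-0.9776)
solve A·x = −loads:
  F[0-1] = -280.9815 N (compression)
  F[0-2] = -1685.1026 N (compression)
  F[1-2] = +292.9912 N (tension)
  F[1-3] = -117.4924 N (compression)
  F[2-3] = -289.2780 N (compression)
  F[2-4] = -1565.2283 N (compression)
  F[3-4] = +292.6618 N (tension)
  F[3-5] = -227.0240 N (compression)
  F[4-5] = +528.1099 N (tension)
  F[4-6] = +113.1220 N (tension)
  F[5-6] = -537.6798 N (compression)
  Rx@0 = +1733.3700 N
  Ry@0 = +276.8047 N
  Ry@6 = +525.6453 N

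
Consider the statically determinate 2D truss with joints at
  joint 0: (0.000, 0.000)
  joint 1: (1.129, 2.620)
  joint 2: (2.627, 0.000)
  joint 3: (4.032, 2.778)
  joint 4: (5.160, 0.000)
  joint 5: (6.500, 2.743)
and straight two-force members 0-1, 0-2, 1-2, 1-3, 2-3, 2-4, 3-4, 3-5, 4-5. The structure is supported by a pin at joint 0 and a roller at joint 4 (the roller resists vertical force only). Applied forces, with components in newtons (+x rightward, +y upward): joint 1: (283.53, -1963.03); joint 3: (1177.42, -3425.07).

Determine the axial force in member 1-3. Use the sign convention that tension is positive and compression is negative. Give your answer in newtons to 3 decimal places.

-650.335

N=6 nodes, M=9 members, R=3 reactions → 2N=12, M+R=12
member 0 (0-1): L=2.8529, (cx,cy)=(0.3957,0.9184)
member 1 (0-2): L=2.6270, (cx,cy)=(1.0000,0.0000)
member 2 (1-2): L=3.0180, (cx,cy)=(0.4964,-0.8681)
member 3 (1-3): L=2.9073, (cx,cy)=(0.9985,0.0543)
member 4 (2-3): L=3.1131, (cx,cy)=(0.4513,0.8924)
member 5 (2-4): L=2.5330, (cx,cy)=(1.0000,0.0000)
member 6 (3-4): L=2.9983, (cx,cy)=(0.3762,-0.9265)
member 7 (3-5): L=2.4682, (cx,cy)=(0.9999,-0.0142)
member 8 (4-5): L=3.0528, (cx,cy)=(0.4389,0.8985)
solve A·x = −loads:
  F[0-1] = -1638.1369 N (compression)
  F[0-2] = +2109.2224 N (tension)
  F[1-2] = -569.0081 N (compression)
  F[1-3] = -650.3346 N (compression)
  F[2-3] = +553.5509 N (tension)
  F[2-4] = +1576.9646 N (tension)
  F[3-4] = -4191.6466 N (compression)
  F[3-5] = -0.0000 N (compression)
  F[4-5] = +0.0000 N (tension)
  Rx@0 = -1460.9500 N
  Ry@0 = +1504.4053 N
  Ry@4 = +3883.6947 N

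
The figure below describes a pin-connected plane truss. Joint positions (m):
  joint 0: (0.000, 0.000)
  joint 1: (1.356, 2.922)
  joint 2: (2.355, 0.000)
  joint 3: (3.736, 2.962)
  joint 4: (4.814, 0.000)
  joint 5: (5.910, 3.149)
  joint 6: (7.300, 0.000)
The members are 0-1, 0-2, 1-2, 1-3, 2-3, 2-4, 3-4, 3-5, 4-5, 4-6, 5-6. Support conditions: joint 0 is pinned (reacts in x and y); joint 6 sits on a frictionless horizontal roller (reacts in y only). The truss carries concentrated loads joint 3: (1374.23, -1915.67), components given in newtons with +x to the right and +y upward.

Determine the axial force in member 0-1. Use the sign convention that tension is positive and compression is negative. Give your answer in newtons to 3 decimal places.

-416.354

N=7 nodes, M=11 members, R=3 reactions → 2N=14, M+R=14
member 0 (0-1): L=3.2213, (cx,cy)=(0.4209,0.9071)
member 1 (0-2): L=2.3550, (cx,cy)=(1.0000,0.0000)
member 2 (1-2): L=3.0881, (cx,cy)=(0.3235,-0.9462)
member 3 (1-3): L=2.3803, (cx,cy)=(0.9999,0.0168)
member 4 (2-3): L=3.2681, (cx,cy)=(0.4226,0.9063)
member 5 (2-4): L=2.4590, (cx,cy)=(1.0000,0.0000)
member 6 (3-4): L=3.1521, (cx,cy)=(0.3420,-0.9397)
member 7 (3-5): L=2.1820, (cx,cy)=(0.9963,0.0857)
member 8 (4-5): L=3.3343, (cx,cy)=(0.3287,0.9444)
member 9 (4-6): L=2.4860, (cx,cy)=(1.0000,0.0000)
member 10 (5-6): L=3.4421, (cx,cy)=(0.4038,-0.9148)
solve A·x = −loads:
  F[0-1] = -416.3537 N (compression)
  F[0-2] = +1549.4929 N (tension)
  F[1-2] = +393.7554 N (tension)
  F[1-3] = -302.6873 N (compression)
  F[2-3] = -411.0878 N (compression)
  F[2-4] = +1850.5868 N (tension)
  F[3-4] = -1751.2650 N (compression)
  F[3-5] = -1256.2799 N (compression)
  F[4-5] = +1742.4917 N (tension)
  F[4-6] = +678.8893 N (tension)
  F[5-6] = -1681.1722 N (compression)
  Rx@0 = -1374.2300 N
  Ry@0 = +377.6683 N
  Ry@6 = +1538.0017 N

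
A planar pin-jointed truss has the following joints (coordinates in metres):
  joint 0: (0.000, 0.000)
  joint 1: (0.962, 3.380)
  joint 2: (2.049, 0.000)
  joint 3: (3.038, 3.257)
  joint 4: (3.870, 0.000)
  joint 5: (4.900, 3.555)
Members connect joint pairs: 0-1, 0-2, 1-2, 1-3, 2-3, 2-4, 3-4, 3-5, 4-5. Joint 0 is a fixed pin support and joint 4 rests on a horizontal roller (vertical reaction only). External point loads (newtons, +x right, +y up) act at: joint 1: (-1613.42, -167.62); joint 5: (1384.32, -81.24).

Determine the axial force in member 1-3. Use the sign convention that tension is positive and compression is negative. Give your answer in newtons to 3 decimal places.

1552.986

N=6 nodes, M=9 members, R=3 reactions → 2N=12, M+R=12
member 0 (0-1): L=3.5142, (cx,cy)=(0.2737,0.9618)
member 1 (0-2): L=2.0490, (cx,cy)=(1.0000,0.0000)
member 2 (1-2): L=3.5505, (cx,cy)=(0.3062,-0.9520)
member 3 (1-3): L=2.0796, (cx,cy)=(0.9982,-0.0591)
member 4 (2-3): L=3.4038, (cx,cy)=(0.2906,0.9569)
member 5 (2-4): L=1.8210, (cx,cy)=(1.0000,0.0000)
member 6 (3-4): L=3.3616, (cx,cy)=(0.2475,-0.9689)
member 7 (3-5): L=1.8857, (cx,cy)=(0.9874,0.1580)
member 8 (4-5): L=3.7012, (cx,cy)=(0.2783,0.9605)
solve A·x = −loads:
  F[0-1] = -251.4292 N (compression)
  F[0-2] = -160.2728 N (compression)
  F[1-2] = -18.5359 N (compression)
  F[1-3] = +1552.9863 N (tension)
  F[2-3] = +18.4414 N (tension)
  F[2-4] = -171.3059 N (compression)
  F[3-4] = +320.4490 N (tension)
  F[3-5] = +1495.1015 N (tension)
  F[4-5] = -330.5720 N (compression)
  Rx@0 = +229.1000 N
  Ry@0 = +241.8253 N
  Ry@4 = +7.0347 N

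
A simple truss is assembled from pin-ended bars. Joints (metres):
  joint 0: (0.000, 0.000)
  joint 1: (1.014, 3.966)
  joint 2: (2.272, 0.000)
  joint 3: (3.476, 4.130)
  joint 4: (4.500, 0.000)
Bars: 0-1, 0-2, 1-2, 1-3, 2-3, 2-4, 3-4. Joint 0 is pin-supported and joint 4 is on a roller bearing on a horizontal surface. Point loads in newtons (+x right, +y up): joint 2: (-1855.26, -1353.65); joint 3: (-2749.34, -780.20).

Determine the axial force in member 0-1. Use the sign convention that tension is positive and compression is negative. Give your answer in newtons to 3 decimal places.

N=5 nodes, M=7 members, R=3 reactions → 2N=10, M+R=10
member 0 (0-1): L=4.0936, (cx,cy)=(0.2477,0.9688)
member 1 (0-2): L=2.2720, (cx,cy)=(1.0000,0.0000)
member 2 (1-2): L=4.1607, (cx,cy)=(0.3024,-0.9532)
member 3 (1-3): L=2.4675, (cx,cy)=(0.9978,0.0665)
member 4 (2-3): L=4.3019, (cx,cy)=(0.2799,0.9600)
member 5 (2-4): L=2.2280, (cx,cy)=(1.0000,0.0000)
member 6 (3-4): L=4.2551, (cx,cy)=(0.2407,-0.9706)
solve A·x = −loads:
  F[0-1] = -3479.4652 N (compression)
  F[0-2] = -3742.7181 N (compression)
  F[1-2] = +3404.3876 N (tension)
  F[1-3] = -1895.3910 N (compression)
  F[2-3] = -1970.1352 N (compression)
  F[2-4] = -306.7485 N (compression)
  F[3-4] = +1274.6399 N (tension)
  Rx@0 = +4604.6000 N
  Ry@0 = +3371.0292 N
  Ry@4 = -1237.1792 N

-3479.465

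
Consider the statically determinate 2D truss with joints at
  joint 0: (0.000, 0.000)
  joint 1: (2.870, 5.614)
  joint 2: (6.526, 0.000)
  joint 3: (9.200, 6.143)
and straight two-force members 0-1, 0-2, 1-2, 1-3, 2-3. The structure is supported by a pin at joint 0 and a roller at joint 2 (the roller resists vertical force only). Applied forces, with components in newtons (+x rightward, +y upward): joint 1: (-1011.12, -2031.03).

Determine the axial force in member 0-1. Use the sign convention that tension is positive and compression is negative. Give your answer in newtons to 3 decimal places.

-2254.778

N=4 nodes, M=5 members, R=3 reactions → 2N=8, M+R=8
member 0 (0-1): L=6.3051, (cx,cy)=(0.4552,0.8904)
member 1 (0-2): L=6.5260, (cx,cy)=(1.0000,0.0000)
member 2 (1-2): L=6.6995, (cx,cy)=(0.5457,-0.8380)
member 3 (1-3): L=6.3521, (cx,cy)=(0.9965,0.0833)
member 4 (2-3): L=6.6998, (cx,cy)=(0.3991,0.9169)
solve A·x = −loads:
  F[0-1] = -2254.7779 N (compression)
  F[0-2] = +15.2308 N (tension)
  F[1-2] = -27.9099 N (compression)
  F[1-3] = +0.0000 N (tension)
  F[2-3] = -0.0000 N (compression)
  Rx@0 = +1011.1200 N
  Ry@0 = +2007.6423 N
  Ry@2 = +23.3877 N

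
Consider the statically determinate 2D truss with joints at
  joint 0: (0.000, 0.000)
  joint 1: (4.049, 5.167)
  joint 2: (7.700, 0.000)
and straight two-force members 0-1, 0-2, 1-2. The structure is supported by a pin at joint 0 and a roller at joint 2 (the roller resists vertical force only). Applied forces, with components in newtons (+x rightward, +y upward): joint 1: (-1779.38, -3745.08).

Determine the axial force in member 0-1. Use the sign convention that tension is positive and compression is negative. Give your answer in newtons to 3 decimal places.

N=3 nodes, M=3 members, R=3 reactions → 2N=6, M+R=6
member 0 (0-1): L=6.5645, (cx,cy)=(0.6168,0.7871)
member 1 (0-2): L=7.7000, (cx,cy)=(1.0000,0.0000)
member 2 (1-2): L=6.3267, (cx,cy)=(0.5771,-0.8167)
solve A·x = −loads:
  F[0-1] = -3772.9958 N (compression)
  F[0-2] = +547.8232 N (tension)
  F[1-2] = -949.3117 N (compression)
  Rx@0 = +1779.3800 N
  Ry@0 = +2969.7849 N
  Ry@2 = +775.2951 N

-3772.996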